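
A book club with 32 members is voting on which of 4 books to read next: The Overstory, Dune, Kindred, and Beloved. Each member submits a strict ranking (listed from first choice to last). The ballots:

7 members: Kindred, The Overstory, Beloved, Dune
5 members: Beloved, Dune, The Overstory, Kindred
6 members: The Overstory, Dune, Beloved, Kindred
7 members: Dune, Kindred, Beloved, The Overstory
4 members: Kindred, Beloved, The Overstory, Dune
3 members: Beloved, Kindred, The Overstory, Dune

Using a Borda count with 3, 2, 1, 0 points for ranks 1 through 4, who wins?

The Overstory: 7·2 + 5·1 + 6·3 + 7·0 + 4·1 + 3·1 = 44
Dune: 7·0 + 5·2 + 6·2 + 7·3 + 4·0 + 3·0 = 43
Kindred: 7·3 + 5·0 + 6·0 + 7·2 + 4·3 + 3·2 = 53
Beloved: 7·1 + 5·3 + 6·1 + 7·1 + 4·2 + 3·3 = 52
Kindred has the highest Borda score (53).

Kindred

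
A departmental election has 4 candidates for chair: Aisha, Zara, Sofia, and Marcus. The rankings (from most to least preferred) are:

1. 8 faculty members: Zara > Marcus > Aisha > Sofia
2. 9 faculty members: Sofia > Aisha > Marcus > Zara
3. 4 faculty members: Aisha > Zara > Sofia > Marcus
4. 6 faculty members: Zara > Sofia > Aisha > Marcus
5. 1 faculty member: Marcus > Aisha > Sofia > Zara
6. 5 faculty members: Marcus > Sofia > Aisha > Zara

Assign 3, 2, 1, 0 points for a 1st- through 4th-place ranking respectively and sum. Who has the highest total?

Sofia

Aisha: 8·1 + 9·2 + 4·3 + 6·1 + 1·2 + 5·1 = 51
Zara: 8·3 + 9·0 + 4·2 + 6·3 + 1·0 + 5·0 = 50
Sofia: 8·0 + 9·3 + 4·1 + 6·2 + 1·1 + 5·2 = 54
Marcus: 8·2 + 9·1 + 4·0 + 6·0 + 1·3 + 5·3 = 43
Sofia has the highest Borda score (54).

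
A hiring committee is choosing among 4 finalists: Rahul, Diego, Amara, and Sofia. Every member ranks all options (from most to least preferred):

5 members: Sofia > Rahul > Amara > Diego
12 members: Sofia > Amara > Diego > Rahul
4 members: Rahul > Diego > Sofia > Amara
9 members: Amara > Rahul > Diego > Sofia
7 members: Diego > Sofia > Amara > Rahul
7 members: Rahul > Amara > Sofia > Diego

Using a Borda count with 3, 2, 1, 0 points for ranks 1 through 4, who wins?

Rahul: 5·2 + 12·0 + 4·3 + 9·2 + 7·0 + 7·3 = 61
Diego: 5·0 + 12·1 + 4·2 + 9·1 + 7·3 + 7·0 = 50
Amara: 5·1 + 12·2 + 4·0 + 9·3 + 7·1 + 7·2 = 77
Sofia: 5·3 + 12·3 + 4·1 + 9·0 + 7·2 + 7·1 = 76
Amara has the highest Borda score (77).

Amara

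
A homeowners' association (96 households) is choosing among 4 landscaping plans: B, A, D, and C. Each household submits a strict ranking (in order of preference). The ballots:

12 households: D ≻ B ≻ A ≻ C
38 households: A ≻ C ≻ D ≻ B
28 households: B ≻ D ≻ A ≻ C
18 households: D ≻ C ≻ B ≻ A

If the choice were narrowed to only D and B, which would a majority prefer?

Voters preferring D to B: 68; preferring B to D: 28.
D wins the head-to-head.

D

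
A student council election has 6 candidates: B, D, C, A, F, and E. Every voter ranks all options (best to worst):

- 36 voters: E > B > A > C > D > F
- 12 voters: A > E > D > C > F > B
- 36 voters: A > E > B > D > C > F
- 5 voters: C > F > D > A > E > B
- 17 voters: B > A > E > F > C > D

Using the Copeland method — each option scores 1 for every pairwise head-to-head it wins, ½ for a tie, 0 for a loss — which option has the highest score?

A

B: beats D, C, and F; ties A; loses to E → score 3.5.
D: beats F; loses to B, C, A, and E → score 1.
C: beats D and F; loses to B, A, and E → score 2.
A: beats D, C, F, and E; ties B → score 4.5.
F: loses to B, D, C, A, and E → score 0.
E: beats B, D, C, and F; loses to A → score 4.
A has the best pairwise record.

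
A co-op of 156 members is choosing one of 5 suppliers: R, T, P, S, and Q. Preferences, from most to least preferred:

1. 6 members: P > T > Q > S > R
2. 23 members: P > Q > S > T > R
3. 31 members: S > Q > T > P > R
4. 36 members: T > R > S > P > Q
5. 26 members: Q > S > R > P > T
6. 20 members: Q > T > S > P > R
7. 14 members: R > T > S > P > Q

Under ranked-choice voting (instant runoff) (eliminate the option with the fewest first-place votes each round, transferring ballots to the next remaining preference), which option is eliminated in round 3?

Round 1: R 14, T 36, P 29, S 31, Q 46. Eliminate R.
Round 2: T 50, P 29, S 31, Q 46. Eliminate P.
Round 3: T 56, S 31, Q 69. Eliminate S.

S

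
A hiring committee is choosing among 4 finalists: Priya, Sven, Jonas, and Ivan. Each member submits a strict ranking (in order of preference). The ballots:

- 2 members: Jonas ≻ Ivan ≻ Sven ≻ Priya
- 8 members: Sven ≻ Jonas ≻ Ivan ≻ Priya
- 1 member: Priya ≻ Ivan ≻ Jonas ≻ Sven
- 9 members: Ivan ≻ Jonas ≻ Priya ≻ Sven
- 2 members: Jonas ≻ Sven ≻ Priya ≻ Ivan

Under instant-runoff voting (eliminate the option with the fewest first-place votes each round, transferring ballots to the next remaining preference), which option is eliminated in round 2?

Jonas

Round 1: Priya 1, Sven 8, Jonas 4, Ivan 9. Eliminate Priya.
Round 2: Sven 8, Jonas 4, Ivan 10. Eliminate Jonas.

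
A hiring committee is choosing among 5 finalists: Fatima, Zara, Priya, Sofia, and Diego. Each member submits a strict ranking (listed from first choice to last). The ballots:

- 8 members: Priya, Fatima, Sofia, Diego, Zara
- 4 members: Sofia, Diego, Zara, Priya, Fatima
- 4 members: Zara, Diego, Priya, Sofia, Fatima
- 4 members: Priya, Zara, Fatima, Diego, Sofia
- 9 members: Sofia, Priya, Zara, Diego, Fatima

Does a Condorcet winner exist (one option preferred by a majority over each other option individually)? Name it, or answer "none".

Priya vs Fatima: 29–0 for Priya.
Priya vs Zara: 21–8 for Priya.
Priya vs Sofia: 16–13 for Priya.
Priya vs Diego: 21–8 for Priya.
Priya beats every other option head-to-head.

Priya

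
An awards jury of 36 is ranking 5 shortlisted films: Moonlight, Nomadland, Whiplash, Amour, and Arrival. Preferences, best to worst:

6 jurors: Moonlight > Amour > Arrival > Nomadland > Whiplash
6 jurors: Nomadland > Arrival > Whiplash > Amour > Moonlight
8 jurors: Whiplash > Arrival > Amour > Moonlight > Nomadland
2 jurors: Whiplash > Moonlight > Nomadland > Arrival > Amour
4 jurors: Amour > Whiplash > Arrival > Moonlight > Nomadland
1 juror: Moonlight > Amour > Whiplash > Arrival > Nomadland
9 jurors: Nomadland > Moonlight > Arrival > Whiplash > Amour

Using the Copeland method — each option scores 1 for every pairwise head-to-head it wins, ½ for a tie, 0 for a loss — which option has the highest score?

Moonlight: beats Nomadland; ties Amour and Arrival; loses to Whiplash → score 2.
Nomadland: beats Whiplash; loses to Moonlight, Amour, and Arrival → score 1.
Whiplash: beats Moonlight and Amour; loses to Nomadland and Arrival → score 2.
Amour: beats Nomadland; ties Moonlight; loses to Whiplash and Arrival → score 1.5.
Arrival: beats Nomadland, Whiplash, and Amour; ties Moonlight → score 3.5.
Arrival has the best pairwise record.

Arrival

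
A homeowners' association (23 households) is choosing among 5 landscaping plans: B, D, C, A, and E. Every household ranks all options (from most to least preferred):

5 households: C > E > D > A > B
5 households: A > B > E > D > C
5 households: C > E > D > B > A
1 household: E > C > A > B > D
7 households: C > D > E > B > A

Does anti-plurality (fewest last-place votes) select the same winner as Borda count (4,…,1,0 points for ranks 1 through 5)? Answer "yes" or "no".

no

Anti-plurality — last-place votes: B 5, D 1, C 5, A 12, E 0. Winner: E.
Borda — scores: B 28, D 46, C 71, A 27, E 58. Winner: C.
The two methods disagree.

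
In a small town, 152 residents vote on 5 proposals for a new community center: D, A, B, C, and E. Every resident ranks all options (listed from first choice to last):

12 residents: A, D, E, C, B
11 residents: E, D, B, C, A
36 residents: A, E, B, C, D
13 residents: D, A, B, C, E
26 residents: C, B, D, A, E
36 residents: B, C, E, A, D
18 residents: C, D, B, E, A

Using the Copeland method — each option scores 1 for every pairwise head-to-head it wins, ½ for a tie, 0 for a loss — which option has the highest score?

D: loses to A, B, C, and E → score 0.
A: beats D and E; loses to B and C → score 2.
B: beats D, A, C, and E → score 4.
C: beats D, A, and E; loses to B → score 3.
E: beats D; loses to A, B, and C → score 1.
B has the best pairwise record.

B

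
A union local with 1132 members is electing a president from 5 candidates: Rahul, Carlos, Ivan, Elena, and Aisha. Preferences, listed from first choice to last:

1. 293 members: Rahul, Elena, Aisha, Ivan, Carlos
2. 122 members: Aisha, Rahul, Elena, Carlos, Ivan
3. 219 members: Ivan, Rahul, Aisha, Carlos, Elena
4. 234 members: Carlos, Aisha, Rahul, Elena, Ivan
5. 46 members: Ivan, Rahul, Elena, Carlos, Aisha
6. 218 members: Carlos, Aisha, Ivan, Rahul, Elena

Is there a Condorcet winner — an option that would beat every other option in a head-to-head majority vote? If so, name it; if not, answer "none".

Aisha vs Rahul: 574–558 for Aisha.
Aisha vs Carlos: 634–498 for Aisha.
Aisha vs Ivan: 867–265 for Aisha.
Aisha vs Elena: 793–339 for Aisha.
Aisha beats every other option head-to-head.

Aisha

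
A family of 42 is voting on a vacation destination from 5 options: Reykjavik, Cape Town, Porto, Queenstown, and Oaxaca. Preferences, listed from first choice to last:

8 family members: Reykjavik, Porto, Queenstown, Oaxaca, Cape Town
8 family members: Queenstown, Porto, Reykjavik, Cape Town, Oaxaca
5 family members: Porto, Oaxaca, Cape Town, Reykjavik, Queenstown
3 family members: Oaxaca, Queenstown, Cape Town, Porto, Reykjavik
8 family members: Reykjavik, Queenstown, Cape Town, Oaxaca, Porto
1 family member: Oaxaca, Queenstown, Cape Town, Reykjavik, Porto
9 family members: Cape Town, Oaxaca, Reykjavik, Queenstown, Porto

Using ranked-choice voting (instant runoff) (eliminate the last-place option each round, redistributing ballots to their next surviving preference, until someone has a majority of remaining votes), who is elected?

Round 1: Reykjavik 16, Cape Town 9, Porto 5, Queenstown 8, Oaxaca 4. Eliminate Oaxaca.
Round 2: Reykjavik 16, Cape Town 9, Porto 5, Queenstown 12. Eliminate Porto.
Round 3: Reykjavik 16, Cape Town 14, Queenstown 12. Eliminate Queenstown.
Round 4: Reykjavik 24, Cape Town 18. Reykjavik has a majority.

Reykjavik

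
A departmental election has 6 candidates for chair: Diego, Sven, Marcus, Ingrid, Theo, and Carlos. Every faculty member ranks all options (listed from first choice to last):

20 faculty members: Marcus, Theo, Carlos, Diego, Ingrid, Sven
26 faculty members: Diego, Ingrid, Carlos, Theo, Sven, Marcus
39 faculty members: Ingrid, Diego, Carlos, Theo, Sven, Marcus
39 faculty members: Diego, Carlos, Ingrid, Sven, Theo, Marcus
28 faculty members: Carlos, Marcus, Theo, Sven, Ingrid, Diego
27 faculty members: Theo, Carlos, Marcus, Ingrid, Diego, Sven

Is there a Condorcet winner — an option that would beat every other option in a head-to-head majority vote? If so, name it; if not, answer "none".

none

Checking pairwise contests:
Ingrid beats Diego 94–85.
Diego beats Sven 151–28.
Diego beats Marcus 104–75.
Carlos beats Ingrid 114–65.
Diego beats Theo 104–75.
Diego beats Carlos 104–75.
Every option loses at least one head-to-head, so there is no Condorcet winner.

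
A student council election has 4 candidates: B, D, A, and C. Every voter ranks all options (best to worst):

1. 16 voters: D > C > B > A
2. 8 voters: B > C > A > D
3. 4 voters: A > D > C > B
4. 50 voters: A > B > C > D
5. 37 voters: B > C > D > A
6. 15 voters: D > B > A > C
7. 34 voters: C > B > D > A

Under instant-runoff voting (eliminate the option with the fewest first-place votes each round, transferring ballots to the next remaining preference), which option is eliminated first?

D

Round 1: B 45, D 31, A 54, C 34. Eliminate D.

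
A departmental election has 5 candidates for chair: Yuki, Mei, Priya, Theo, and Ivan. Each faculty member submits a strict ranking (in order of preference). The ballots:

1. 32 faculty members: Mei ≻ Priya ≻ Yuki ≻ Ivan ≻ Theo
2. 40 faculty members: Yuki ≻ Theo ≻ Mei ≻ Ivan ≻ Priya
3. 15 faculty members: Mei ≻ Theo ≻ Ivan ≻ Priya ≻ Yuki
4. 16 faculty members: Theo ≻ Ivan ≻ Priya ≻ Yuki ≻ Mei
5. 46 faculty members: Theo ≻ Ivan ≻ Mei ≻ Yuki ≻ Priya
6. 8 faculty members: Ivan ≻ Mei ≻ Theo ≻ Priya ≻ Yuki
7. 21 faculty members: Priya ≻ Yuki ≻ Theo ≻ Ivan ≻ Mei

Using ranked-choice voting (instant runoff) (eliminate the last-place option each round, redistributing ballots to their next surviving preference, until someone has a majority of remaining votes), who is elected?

Round 1: Yuki 40, Mei 47, Priya 21, Theo 62, Ivan 8. Eliminate Ivan.
Round 2: Yuki 40, Mei 55, Priya 21, Theo 62. Eliminate Priya.
Round 3: Yuki 61, Mei 55, Theo 62. Eliminate Mei.
Round 4: Yuki 93, Theo 85. Yuki has a majority.

Yuki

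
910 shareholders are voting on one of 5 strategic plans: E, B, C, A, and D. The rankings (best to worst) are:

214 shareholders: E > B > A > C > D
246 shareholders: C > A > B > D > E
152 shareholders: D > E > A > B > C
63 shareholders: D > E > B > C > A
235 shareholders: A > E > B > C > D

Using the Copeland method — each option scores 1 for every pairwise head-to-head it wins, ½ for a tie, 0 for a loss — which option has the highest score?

A

E: beats B and C; loses to A and D → score 2.
B: beats C and D; loses to E and A → score 2.
C: beats D; loses to E, B, and A → score 1.
A: beats E, B, C, and D → score 4.
D: beats E; loses to B, C, and A → score 1.
A has the best pairwise record.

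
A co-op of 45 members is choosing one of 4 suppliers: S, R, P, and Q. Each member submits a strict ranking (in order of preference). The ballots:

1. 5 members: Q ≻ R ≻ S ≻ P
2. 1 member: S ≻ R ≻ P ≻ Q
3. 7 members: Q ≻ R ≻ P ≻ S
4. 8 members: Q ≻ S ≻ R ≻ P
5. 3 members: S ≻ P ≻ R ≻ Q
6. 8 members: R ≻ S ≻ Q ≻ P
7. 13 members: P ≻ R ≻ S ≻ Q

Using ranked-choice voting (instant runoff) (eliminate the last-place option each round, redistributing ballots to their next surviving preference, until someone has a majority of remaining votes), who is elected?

Round 1: S 4, R 8, P 13, Q 20. Eliminate S.
Round 2: R 9, P 16, Q 20. Eliminate R.
Round 3: P 17, Q 28. Q has a majority.

Q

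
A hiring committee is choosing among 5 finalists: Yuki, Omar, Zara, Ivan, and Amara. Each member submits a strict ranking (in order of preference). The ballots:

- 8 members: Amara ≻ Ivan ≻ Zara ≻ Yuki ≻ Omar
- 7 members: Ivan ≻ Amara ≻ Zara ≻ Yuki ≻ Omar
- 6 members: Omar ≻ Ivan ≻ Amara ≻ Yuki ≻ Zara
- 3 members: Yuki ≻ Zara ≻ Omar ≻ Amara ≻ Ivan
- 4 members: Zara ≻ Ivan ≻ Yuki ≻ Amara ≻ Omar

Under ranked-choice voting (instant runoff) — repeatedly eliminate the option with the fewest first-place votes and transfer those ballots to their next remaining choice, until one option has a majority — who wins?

Ivan

Round 1: Yuki 3, Omar 6, Zara 4, Ivan 7, Amara 8. Eliminate Yuki.
Round 2: Omar 6, Zara 7, Ivan 7, Amara 8. Eliminate Omar.
Round 3: Zara 7, Ivan 13, Amara 8. Eliminate Zara.
Round 4: Ivan 17, Amara 11. Ivan has a majority.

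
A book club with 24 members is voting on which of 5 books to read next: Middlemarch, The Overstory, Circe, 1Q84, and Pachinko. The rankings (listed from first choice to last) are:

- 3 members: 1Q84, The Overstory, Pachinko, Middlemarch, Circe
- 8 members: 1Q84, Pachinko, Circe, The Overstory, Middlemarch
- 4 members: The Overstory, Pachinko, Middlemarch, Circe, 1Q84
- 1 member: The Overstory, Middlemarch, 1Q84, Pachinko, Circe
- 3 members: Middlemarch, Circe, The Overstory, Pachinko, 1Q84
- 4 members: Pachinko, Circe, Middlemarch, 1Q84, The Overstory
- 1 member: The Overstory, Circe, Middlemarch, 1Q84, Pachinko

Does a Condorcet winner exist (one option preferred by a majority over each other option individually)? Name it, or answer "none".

Checking pairwise contests:
The Overstory beats Middlemarch 17–7.
Circe beats The Overstory 15–9.
Pachinko beats Circe 20–4.
Middlemarch beats 1Q84 13–11.
1Q84 beats Pachinko 13–11.
Every option loses at least one head-to-head, so there is no Condorcet winner.

none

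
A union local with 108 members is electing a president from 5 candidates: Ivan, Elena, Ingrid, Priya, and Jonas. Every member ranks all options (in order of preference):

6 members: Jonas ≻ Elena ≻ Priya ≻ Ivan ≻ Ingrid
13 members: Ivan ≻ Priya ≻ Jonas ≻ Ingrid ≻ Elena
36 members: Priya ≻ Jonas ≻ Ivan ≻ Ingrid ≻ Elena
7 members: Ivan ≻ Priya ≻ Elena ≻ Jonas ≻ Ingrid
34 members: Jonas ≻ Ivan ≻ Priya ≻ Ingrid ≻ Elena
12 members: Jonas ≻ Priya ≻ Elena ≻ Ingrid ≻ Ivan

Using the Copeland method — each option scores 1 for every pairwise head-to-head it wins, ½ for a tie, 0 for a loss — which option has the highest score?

Priya

Ivan: beats Elena and Ingrid; ties Priya; loses to Jonas → score 2.5.
Elena: loses to Ivan, Ingrid, Priya, and Jonas → score 0.
Ingrid: beats Elena; loses to Ivan, Priya, and Jonas → score 1.
Priya: beats Elena, Ingrid, and Jonas; ties Ivan → score 3.5.
Jonas: beats Ivan, Elena, and Ingrid; loses to Priya → score 3.
Priya has the best pairwise record.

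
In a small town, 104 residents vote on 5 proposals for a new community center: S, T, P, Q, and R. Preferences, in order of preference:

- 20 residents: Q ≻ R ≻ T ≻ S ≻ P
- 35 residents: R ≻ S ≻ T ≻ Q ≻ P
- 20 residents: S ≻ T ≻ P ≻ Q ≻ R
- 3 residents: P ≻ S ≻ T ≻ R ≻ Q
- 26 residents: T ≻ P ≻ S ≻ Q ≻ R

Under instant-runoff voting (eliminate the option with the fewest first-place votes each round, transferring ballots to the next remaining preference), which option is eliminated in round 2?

Q

Round 1: S 20, T 26, P 3, Q 20, R 35. Eliminate P.
Round 2: S 23, T 26, Q 20, R 35. Eliminate Q.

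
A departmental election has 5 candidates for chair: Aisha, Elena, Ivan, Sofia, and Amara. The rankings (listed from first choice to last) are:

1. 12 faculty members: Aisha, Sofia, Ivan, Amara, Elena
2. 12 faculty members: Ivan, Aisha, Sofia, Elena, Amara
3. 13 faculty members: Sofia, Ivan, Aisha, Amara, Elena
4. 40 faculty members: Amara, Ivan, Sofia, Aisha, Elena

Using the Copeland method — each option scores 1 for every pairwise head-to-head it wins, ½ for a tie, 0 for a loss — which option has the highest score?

Aisha: beats Elena; loses to Ivan, Sofia, and Amara → score 1.
Elena: loses to Aisha, Ivan, Sofia, and Amara → score 0.
Ivan: beats Aisha, Elena, and Sofia; loses to Amara → score 3.
Sofia: beats Aisha and Elena; loses to Ivan and Amara → score 2.
Amara: beats Aisha, Elena, Ivan, and Sofia → score 4.
Amara has the best pairwise record.

Amara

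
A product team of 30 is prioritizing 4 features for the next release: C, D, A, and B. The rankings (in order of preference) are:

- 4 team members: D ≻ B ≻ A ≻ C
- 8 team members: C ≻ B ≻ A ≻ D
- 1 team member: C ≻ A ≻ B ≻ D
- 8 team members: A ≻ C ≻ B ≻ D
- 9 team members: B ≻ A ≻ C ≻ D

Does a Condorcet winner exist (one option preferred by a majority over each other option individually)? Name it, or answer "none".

Checking pairwise contests:
A beats C 21–9.
C beats D 26–4.
B beats A 21–9.
C beats B 17–13.
Every option loses at least one head-to-head, so there is no Condorcet winner.

none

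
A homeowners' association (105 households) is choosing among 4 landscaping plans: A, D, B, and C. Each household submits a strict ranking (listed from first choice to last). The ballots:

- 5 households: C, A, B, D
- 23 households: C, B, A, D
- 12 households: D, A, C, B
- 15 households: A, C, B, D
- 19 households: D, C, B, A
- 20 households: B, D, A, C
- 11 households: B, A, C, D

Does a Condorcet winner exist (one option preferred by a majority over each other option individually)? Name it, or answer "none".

Checking pairwise contests:
B beats A 73–32.
A beats D 54–51.
C beats B 74–31.
A beats C 58–47.
Every option loses at least one head-to-head, so there is no Condorcet winner.

none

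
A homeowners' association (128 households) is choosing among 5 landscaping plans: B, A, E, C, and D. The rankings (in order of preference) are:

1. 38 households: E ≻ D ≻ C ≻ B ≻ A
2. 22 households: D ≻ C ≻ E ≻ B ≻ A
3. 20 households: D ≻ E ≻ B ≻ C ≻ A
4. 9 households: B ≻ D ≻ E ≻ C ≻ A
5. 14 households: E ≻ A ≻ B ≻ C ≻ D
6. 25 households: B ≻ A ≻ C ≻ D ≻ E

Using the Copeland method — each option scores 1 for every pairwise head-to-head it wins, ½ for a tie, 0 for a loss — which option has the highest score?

D

B: beats A and C; loses to E and D → score 2.
A: loses to B, E, C, and D → score 0.
E: beats B, A, and C; loses to D → score 3.
C: beats A; loses to B, E, and D → score 1.
D: beats B, A, E, and C → score 4.
D has the best pairwise record.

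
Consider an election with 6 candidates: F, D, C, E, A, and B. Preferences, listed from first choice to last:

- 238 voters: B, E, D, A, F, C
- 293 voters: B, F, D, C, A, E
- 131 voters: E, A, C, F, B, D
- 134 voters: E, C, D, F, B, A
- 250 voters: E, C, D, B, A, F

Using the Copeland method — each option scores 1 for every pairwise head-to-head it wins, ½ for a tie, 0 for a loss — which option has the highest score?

F: beats C; loses to D, E, A, and B → score 1.
D: beats F, C, and A; loses to E and B → score 3.
C: beats A; loses to F, D, E, and B → score 1.
E: beats F, D, C, and A; loses to B → score 4.
A: beats F; loses to D, C, E, and B → score 1.
B: beats F, D, C, E, and A → score 5.
B has the best pairwise record.

B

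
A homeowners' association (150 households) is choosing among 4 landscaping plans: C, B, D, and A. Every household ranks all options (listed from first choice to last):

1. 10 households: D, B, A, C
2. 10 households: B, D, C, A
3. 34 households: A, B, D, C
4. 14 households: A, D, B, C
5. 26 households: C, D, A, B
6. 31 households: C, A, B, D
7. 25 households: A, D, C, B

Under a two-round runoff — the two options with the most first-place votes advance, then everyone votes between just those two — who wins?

Round 1 first-place votes: C 57, B 10, D 10, A 73.
A and C advance.
Runoff: A is preferred to C by 83 voters; C by 67.
A wins the runoff.

A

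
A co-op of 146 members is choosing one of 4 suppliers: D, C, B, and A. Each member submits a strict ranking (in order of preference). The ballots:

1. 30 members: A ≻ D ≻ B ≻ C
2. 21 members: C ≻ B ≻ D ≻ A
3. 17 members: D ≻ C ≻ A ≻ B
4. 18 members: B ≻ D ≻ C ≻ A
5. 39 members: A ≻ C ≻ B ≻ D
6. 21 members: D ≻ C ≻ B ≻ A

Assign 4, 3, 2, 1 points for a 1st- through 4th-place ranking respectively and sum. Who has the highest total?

D: 30·3 + 21·2 + 17·4 + 18·3 + 39·1 + 21·4 = 377
C: 30·1 + 21·4 + 17·3 + 18·2 + 39·3 + 21·3 = 381
B: 30·2 + 21·3 + 17·1 + 18·4 + 39·2 + 21·2 = 332
A: 30·4 + 21·1 + 17·2 + 18·1 + 39·4 + 21·1 = 370
C has the highest Borda score (381).

C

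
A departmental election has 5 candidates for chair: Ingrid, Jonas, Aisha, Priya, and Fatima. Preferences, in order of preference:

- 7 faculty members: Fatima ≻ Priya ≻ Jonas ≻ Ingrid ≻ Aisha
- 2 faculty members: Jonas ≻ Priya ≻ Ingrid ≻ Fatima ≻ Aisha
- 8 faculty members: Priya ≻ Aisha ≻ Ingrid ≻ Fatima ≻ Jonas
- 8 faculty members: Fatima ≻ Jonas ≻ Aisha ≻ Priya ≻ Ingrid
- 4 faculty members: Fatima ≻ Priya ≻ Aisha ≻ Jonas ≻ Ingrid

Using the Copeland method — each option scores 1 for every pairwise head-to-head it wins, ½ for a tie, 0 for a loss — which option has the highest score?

Fatima

Ingrid: loses to Jonas, Aisha, Priya, and Fatima → score 0.
Jonas: beats Ingrid and Aisha; loses to Priya and Fatima → score 2.
Aisha: beats Ingrid; loses to Jonas, Priya, and Fatima → score 1.
Priya: beats Ingrid, Jonas, and Aisha; loses to Fatima → score 3.
Fatima: beats Ingrid, Jonas, Aisha, and Priya → score 4.
Fatima has the best pairwise record.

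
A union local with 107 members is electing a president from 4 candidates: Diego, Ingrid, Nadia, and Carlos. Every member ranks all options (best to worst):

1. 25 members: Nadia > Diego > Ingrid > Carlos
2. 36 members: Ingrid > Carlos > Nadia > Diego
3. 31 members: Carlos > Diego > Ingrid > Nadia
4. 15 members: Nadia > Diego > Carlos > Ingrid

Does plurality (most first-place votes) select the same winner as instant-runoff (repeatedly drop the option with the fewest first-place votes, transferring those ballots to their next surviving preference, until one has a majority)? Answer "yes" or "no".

Plurality — first-place votes: Diego 0, Ingrid 36, Nadia 40, Carlos 31. Winner: Nadia.
Instant-runoff — R1 Diego 0, Ingrid 36, Nadia 40, Carlos 31 (Diego out); R2 Ingrid 36, Nadia 40, Carlos 31 (Carlos out); R3 Ingrid 67, Nadia 40 (Ingrid winner). Winner: Ingrid.
The two methods disagree.

no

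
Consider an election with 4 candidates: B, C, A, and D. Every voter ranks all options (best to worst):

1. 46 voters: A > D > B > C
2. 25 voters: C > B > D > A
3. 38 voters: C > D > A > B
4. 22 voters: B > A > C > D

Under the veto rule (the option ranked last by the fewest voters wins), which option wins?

D

Last-place votes: B 38, C 46, A 25, D 22.
D is ranked last by the fewest voters, so D wins.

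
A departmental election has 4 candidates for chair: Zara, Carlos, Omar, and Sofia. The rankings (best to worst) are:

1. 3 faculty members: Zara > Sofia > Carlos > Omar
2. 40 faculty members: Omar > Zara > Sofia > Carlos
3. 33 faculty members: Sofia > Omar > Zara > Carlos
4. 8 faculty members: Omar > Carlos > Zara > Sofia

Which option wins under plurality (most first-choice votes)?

Omar

First-place votes: Zara 3, Carlos 0, Omar 48, Sofia 33.
Omar has the most first-place votes.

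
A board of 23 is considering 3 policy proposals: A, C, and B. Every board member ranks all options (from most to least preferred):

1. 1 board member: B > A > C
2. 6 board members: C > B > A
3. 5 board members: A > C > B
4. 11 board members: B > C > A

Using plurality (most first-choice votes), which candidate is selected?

First-place votes: A 5, C 6, B 12.
B has the most first-place votes.

B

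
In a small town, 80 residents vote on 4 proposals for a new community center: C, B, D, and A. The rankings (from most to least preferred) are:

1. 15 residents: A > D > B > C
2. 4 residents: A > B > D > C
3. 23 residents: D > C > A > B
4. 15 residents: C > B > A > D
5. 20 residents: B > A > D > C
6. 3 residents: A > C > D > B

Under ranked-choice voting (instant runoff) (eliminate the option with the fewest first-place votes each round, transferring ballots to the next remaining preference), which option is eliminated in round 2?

A

Round 1: C 15, B 20, D 23, A 22. Eliminate C.
Round 2: B 35, D 23, A 22. Eliminate A.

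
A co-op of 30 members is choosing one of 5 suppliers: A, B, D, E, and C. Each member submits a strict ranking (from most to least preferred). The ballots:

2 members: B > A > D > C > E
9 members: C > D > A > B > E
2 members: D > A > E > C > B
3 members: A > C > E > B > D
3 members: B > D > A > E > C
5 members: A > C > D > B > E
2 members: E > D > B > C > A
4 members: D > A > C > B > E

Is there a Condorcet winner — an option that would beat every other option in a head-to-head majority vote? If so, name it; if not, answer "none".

Checking pairwise contests:
D beats A 20–10.
A beats B 23–7.
C beats D 17–13.
A beats E 28–2.
A beats C 19–11.
Every option loses at least one head-to-head, so there is no Condorcet winner.

none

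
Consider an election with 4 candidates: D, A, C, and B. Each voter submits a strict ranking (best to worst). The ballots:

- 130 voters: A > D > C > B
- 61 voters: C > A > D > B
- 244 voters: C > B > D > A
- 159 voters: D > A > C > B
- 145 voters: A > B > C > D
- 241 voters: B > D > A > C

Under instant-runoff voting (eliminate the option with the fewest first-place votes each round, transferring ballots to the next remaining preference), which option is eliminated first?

Round 1: D 159, A 275, C 305, B 241. Eliminate D.

D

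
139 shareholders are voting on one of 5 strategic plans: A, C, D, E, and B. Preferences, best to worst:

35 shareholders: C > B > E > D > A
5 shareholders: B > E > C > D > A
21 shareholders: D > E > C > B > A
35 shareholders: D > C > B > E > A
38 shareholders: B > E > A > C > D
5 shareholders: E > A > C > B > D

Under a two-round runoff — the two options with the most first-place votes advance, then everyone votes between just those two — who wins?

Round 1 first-place votes: A 0, C 35, D 56, E 5, B 43.
D and B advance.
Runoff: D is preferred to B by 56 voters; B by 83.
B wins the runoff.

B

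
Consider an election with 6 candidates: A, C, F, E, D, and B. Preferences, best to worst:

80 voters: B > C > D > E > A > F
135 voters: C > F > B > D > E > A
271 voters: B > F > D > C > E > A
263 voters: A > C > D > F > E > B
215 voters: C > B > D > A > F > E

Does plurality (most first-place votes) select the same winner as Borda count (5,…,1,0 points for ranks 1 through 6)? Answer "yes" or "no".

no

Plurality — first-place votes: A 263, C 350, F 0, E 0, D 0, B 351. Winner: B.
Borda — scores: A 1825, C 3664, F 2365, E 829, D 2757, B 3020. Winner: C.
The two methods disagree.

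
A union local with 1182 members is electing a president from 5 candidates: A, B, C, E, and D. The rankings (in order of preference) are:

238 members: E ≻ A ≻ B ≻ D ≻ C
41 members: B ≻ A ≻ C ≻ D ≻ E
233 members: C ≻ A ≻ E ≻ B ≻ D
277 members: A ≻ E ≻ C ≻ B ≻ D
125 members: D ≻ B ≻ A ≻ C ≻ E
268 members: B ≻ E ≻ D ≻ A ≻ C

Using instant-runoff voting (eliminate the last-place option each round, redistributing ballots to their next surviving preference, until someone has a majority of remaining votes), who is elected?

Round 1: A 277, B 309, C 233, E 238, D 125. Eliminate D.
Round 2: A 277, B 434, C 233, E 238. Eliminate C.
Round 3: A 510, B 434, E 238. Eliminate E.
Round 4: A 748, B 434. A has a majority.

A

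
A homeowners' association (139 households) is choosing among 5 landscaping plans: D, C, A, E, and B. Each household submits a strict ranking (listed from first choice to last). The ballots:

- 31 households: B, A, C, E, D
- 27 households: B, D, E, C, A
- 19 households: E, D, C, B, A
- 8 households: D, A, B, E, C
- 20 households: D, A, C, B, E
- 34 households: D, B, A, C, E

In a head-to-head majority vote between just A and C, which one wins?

Voters preferring A to C: 93; preferring C to A: 46.
A wins the head-to-head.

A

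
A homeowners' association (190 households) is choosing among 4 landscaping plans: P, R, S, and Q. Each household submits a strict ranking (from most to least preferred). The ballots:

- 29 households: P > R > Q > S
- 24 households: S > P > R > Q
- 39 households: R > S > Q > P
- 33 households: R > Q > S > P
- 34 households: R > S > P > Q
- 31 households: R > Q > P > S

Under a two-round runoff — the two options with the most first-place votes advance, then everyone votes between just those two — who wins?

R

Round 1 first-place votes: P 29, R 137, S 24, Q 0.
R and P advance.
Runoff: R is preferred to P by 137 voters; P by 53.
R wins the runoff.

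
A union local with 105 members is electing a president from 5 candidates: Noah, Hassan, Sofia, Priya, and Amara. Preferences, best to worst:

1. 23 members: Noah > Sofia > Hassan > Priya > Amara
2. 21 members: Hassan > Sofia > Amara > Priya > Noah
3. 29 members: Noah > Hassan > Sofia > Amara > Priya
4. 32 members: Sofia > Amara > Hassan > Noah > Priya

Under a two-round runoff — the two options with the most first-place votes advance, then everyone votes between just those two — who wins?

Round 1 first-place votes: Noah 52, Hassan 21, Sofia 32, Priya 0, Amara 0.
Noah and Sofia advance.
Runoff: Noah is preferred to Sofia by 52 voters; Sofia by 53.
Sofia wins the runoff.

Sofia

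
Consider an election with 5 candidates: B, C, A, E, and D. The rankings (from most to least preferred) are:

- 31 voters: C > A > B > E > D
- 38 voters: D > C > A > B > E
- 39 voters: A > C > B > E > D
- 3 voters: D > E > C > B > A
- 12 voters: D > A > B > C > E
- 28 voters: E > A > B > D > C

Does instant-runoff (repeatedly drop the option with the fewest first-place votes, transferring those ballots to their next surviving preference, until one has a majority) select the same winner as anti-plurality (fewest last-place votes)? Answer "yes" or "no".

Instant-runoff — R1 B 0, C 31, A 39, E 28, D 53 (B out); R2 C 31, A 39, E 28, D 53 (E out); R3 C 31, A 67, D 53 (C out); R4 A 98, D 53 (A winner). Winner: A.
Anti-plurality — last-place votes: B 0, C 28, A 3, E 50, D 70. Winner: B.
The two methods disagree.

no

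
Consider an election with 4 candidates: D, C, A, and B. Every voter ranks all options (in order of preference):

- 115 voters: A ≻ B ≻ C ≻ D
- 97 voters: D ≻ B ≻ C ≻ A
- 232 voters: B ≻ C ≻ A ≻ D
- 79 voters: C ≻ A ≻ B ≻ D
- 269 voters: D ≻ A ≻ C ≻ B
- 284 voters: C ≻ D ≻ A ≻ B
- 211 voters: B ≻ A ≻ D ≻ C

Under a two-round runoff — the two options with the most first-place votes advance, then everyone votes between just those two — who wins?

D

Round 1 first-place votes: D 366, C 363, A 115, B 443.
B and D advance.
Runoff: B is preferred to D by 637 voters; D by 650.
D wins the runoff.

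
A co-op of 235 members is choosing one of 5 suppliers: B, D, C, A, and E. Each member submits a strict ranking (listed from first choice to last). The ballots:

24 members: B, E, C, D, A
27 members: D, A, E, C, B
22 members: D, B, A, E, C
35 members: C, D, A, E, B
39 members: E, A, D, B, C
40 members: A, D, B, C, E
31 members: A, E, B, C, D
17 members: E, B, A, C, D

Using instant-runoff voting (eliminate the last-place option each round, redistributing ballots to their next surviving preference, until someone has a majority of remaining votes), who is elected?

D

Round 1: B 24, D 49, C 35, A 71, E 56. Eliminate B.
Round 2: D 49, C 35, A 71, E 80. Eliminate C.
Round 3: D 84, A 71, E 80. Eliminate A.
Round 4: D 124, E 111. D has a majority.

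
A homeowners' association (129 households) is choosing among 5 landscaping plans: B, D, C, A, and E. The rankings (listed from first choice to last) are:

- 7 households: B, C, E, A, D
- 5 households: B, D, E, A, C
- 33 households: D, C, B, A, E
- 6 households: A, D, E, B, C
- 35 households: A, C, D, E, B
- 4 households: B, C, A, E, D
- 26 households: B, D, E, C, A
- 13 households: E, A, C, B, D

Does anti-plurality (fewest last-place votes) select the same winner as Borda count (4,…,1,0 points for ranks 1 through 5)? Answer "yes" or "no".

no

Anti-plurality — last-place votes: B 35, D 24, C 11, A 26, E 33. Winner: C.
Borda — scores: B 253, D 313, C 289, A 256, E 179. Winner: D.
The two methods disagree.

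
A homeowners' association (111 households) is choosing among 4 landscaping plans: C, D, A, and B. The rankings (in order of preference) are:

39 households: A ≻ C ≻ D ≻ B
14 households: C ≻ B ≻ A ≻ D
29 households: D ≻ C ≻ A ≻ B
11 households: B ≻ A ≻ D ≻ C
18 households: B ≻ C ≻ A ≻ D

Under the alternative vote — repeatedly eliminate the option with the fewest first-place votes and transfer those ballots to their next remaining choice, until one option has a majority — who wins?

A

Round 1: C 14, D 29, A 39, B 29. Eliminate C.
Round 2: D 29, A 39, B 43. Eliminate D.
Round 3: A 68, B 43. A has a majority.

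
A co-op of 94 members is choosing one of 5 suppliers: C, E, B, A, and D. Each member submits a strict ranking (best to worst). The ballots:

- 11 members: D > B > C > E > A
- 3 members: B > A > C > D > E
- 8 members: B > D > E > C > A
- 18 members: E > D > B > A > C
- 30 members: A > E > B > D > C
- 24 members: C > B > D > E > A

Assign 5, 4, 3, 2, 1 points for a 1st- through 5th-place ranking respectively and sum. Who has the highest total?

C: 11·3 + 3·3 + 8·2 + 18·1 + 30·1 + 24·5 = 226
E: 11·2 + 3·1 + 8·3 + 18·5 + 30·4 + 24·2 = 307
B: 11·4 + 3·5 + 8·5 + 18·3 + 30·3 + 24·4 = 339
A: 11·1 + 3·4 + 8·1 + 18·2 + 30·5 + 24·1 = 241
D: 11·5 + 3·2 + 8·4 + 18·4 + 30·2 + 24·3 = 297
B has the highest Borda score (339).

B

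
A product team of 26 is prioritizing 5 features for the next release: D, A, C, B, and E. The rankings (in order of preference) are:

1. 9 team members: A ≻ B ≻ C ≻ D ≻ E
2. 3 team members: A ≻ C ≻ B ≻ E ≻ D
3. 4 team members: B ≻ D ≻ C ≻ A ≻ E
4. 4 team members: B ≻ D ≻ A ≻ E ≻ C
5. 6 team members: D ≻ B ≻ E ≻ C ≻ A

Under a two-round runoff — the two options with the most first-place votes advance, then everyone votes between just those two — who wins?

B

Round 1 first-place votes: D 6, A 12, C 0, B 8, E 0.
A and B advance.
Runoff: A is preferred to B by 12 voters; B by 14.
B wins the runoff.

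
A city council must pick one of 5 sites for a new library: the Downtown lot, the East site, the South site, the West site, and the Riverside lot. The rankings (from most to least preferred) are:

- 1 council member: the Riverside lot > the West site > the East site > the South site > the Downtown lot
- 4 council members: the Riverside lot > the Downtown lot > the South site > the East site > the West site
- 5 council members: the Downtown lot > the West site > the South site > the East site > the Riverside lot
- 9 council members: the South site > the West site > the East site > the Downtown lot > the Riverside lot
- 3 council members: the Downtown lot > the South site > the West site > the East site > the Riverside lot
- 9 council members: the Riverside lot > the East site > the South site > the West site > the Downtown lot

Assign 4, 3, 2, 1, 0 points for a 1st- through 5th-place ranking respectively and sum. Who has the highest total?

the South site

the Downtown lot: 1·0 + 4·3 + 5·4 + 9·1 + 3·4 + 9·0 = 53
the East site: 1·2 + 4·1 + 5·1 + 9·2 + 3·1 + 9·3 = 59
the South site: 1·1 + 4·2 + 5·2 + 9·4 + 3·3 + 9·2 = 82
the West site: 1·3 + 4·0 + 5·3 + 9·3 + 3·2 + 9·1 = 60
the Riverside lot: 1·4 + 4·4 + 5·0 + 9·0 + 3·0 + 9·4 = 56
the South site has the highest Borda score (82).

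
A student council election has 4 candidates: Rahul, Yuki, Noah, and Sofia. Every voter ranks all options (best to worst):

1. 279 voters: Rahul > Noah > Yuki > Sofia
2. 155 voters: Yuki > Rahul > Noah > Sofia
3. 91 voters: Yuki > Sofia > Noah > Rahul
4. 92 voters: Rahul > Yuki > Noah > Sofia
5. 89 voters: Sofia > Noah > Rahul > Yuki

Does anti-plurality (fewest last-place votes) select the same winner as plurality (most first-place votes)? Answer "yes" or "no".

no

Anti-plurality — last-place votes: Rahul 91, Yuki 89, Noah 0, Sofia 526. Winner: Noah.
Plurality — first-place votes: Rahul 371, Yuki 246, Noah 0, Sofia 89. Winner: Rahul.
The two methods disagree.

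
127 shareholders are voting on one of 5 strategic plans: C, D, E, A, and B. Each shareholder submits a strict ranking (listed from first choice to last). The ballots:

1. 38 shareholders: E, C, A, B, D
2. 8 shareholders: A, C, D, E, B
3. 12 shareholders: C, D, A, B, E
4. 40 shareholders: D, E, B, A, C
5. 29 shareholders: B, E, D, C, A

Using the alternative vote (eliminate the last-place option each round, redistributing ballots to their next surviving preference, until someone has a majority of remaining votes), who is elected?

E

Round 1: C 12, D 40, E 38, A 8, B 29. Eliminate A.
Round 2: C 20, D 40, E 38, B 29. Eliminate C.
Round 3: D 60, E 38, B 29. Eliminate B.
Round 4: D 60, E 67. E has a majority.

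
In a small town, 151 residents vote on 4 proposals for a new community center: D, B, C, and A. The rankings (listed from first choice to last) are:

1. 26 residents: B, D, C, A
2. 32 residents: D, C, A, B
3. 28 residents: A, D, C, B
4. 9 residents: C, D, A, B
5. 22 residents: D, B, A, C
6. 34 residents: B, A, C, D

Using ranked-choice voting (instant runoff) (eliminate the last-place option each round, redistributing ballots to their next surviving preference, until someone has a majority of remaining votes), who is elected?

Round 1: D 54, B 60, C 9, A 28. Eliminate C.
Round 2: D 63, B 60, A 28. Eliminate A.
Round 3: D 91, B 60. D has a majority.

D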